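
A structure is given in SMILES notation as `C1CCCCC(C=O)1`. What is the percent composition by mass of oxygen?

14.26%

Atom tally by fragment:
  cyclohexane ring core → C:6 H:12
  (− 1 ring H displaced by substituents)
  + CHO → C:1 H:1 O:1
Element totals:
  C: 7
  H: 12
  O: 1
Molecular formula: C7H12O.
Molar mass = 112.172 g/mol.
Mass from O: 1 × 15.999 = 15.999 g/mol.
%O = 15.999 / 112.172 × 100 = 14.26%.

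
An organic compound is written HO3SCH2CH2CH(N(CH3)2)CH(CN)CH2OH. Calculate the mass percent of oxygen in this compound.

27.08%

Atom tally by fragment:
  HO3SCH2 → C:1 H:3 S:1 O:3
  CH2 → C:1 H:2
  CH(N(CH3)2) → C:3 H:7 N:1
  CH(CN) → C:2 H:1 N:1
  CH2OH → C:1 H:3 O:1
Element totals:
  C: 8
  H: 16
  N: 2
  O: 4
  S: 1
Molecular formula: C8H16N2O4S.
Molar mass = 236.286 g/mol.
Mass from O: 4 × 15.999 = 63.996 g/mol.
%O = 63.996 / 236.286 × 100 = 27.08%.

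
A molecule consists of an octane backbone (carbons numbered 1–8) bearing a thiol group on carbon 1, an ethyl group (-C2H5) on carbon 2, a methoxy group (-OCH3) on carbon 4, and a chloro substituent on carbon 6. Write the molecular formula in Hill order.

C11H23ClOS

Atom tally by fragment:
  HSCH2 → C:1 H:3 S:1
  CH(C2H5) → C:3 H:6
  CH2 → C:1 H:2
  CH(OCH3) → C:2 H:4 O:1
  CH2 → C:1 H:2
  CH(Cl) → C:1 H:1 Cl:1
  CH2 → C:1 H:2
  CH3 → C:1 H:3
Element totals:
  C: 11
  H: 23
  Cl: 1
  O: 1
  S: 1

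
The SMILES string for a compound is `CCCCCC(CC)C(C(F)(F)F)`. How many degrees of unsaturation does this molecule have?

0

Atom tally by fragment:
  CH3 → C:1 H:3
  CH2 → C:1 H:2
  CH2 → C:1 H:2
  CH2 → C:1 H:2
  CH2 → C:1 H:2
  CH(C2H5) → C:3 H:6
  CH2CF3 → C:2 H:2 F:3
Element totals:
  C: 10
  H: 19
  F: 3
Molecular formula: C10H19F3.
DoU = (2C + 2 + N − H − X) / 2 = (2·10 + 2 + 0 − 19 − 3) / 2 = 0.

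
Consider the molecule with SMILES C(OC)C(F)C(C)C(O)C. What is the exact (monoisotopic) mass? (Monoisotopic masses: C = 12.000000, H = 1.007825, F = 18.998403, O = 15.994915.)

150.1056

Atom tally by fragment:
  CH3OCH2 → C:2 H:5 O:1
  CH(F) → C:1 H:1 F:1
  CH(CH3) → C:2 H:4
  CH(OH) → C:1 H:2 O:1
  CH3 → C:1 H:3
Element totals:
  C: 7
  H: 15
  F: 1
  O: 2
Molecular formula: C7H15FO2.
  M = 7(12.0) + 15(1.007825) + 18.998403 + 2(15.994915)
    = 84.000000 + 15.117375 + 18.998403 + 31.989830 = 150.105608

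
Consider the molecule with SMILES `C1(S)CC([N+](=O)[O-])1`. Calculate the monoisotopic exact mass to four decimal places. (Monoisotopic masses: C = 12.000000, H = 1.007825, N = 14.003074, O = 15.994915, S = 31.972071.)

Atom tally by fragment:
  cyclopropane ring core → C:3 H:6
  (− 2 ring H displaced by substituents)
  + SH → S:1 H:1
  + NO2 → N:1 O:2
Element totals:
  C: 3
  H: 5
  N: 1
  O: 2
  S: 1
Molecular formula: C3H5NO2S.
  M = 3(12.0) + 5(1.007825) + 14.003074 + 2(15.994915) + 31.972071
    = 36.000000 + 5.039125 + 14.003074 + 31.989830 + 31.972071 = 119.004100

119.0041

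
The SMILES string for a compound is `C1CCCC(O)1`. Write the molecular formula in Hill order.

C5H10O

Atom tally by fragment:
  cyclopentane ring core → C:5 H:10
  (− 1 ring H displaced by substituents)
  + OH → O:1 H:1
Element totals:
  C: 5
  H: 10
  O: 1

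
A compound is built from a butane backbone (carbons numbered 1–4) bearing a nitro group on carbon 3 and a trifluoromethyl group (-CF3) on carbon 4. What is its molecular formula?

C5H8F3NO2

Atom tally by fragment:
  CH3 → C:1 H:3
  CH2 → C:1 H:2
  CH(NO2) → C:1 H:1 N:1 O:2
  CH2CF3 → C:2 H:2 F:3
Element totals:
  C: 5
  H: 8
  F: 3
  N: 1
  O: 2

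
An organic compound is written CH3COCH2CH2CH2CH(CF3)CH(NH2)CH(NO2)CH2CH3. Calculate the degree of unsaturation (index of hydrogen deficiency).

2

Element totals:
  C: 11
  H: 19
  F: 3
  N: 2
  O: 3
Molecular formula: C11H19F3N2O3.
DoU = (2C + 2 + N − H − X) / 2 = (2·11 + 2 + 2 − 19 − 3) / 2 = 2.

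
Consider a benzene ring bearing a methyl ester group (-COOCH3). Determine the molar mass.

136.15 g/mol

Atom tally by fragment:
  benzene ring core → C:6 H:6
  (− 1 ring H displaced by substituents)
  + COOCH3 → C:2 H:3 O:2
Element totals:
  C: 8
  H: 8
  O: 2
Molecular formula: C8H8O2.
  M = 8(12.011) + 8(1.008) + 2(15.999)
    = 96.088 + 8.064 + 31.998 = 136.150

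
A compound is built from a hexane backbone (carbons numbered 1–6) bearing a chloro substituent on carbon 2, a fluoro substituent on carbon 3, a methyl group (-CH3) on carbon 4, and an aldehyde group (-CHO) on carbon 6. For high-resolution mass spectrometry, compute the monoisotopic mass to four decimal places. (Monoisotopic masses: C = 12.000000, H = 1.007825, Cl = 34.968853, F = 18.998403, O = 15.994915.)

Atom tally by fragment:
  CH3 → C:1 H:3
  CH(Cl) → C:1 H:1 Cl:1
  CH(F) → C:1 H:1 F:1
  CH(CH3) → C:2 H:4
  CH2 → C:1 H:2
  CH2CHO → C:2 H:3 O:1
Element totals:
  C: 8
  H: 14
  Cl: 1
  F: 1
  O: 1
Molecular formula: C8H14ClFO.
  M = 8(12.0) + 14(1.007825) + 34.968853 + 18.998403 + 15.994915
    = 96.000000 + 14.109550 + 34.968853 + 18.998403 + 15.994915 = 180.071721

180.0717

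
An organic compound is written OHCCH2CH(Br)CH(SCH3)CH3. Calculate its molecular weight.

Atom tally by fragment:
  OHCCH2 → C:2 H:3 O:1
  CH(Br) → C:1 H:1 Br:1
  CH(SCH3) → C:2 H:4 S:1
  CH3 → C:1 H:3
Element totals:
  C: 6
  H: 11
  Br: 1
  O: 1
  S: 1
Molecular formula: C6H11BrOS.
  M = 6(12.011) + 11(1.008) + 79.904 + 15.999 + 32.06
    = 72.066 + 11.088 + 79.904 + 15.999 + 32.060 = 211.117

211.12 g/mol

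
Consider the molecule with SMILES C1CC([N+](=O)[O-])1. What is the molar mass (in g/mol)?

Atom tally by fragment:
  cyclopropane ring core → C:3 H:6
  (− 1 ring H displaced by substituents)
  + NO2 → N:1 O:2
Element totals:
  C: 3
  H: 5
  N: 1
  O: 2
Molecular formula: C3H5NO2.
  M = 3(12.011) + 5(1.008) + 14.007 + 2(15.999)
    = 36.033 + 5.040 + 14.007 + 31.998 = 87.078

87.08 g/mol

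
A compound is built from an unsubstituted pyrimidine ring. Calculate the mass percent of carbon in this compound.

59.99%

Atom tally by fragment:
  pyrimidine ring core → C:4 H:4 N:2
Element totals:
  C: 4
  H: 4
  N: 2
Molecular formula: C4H4N2.
Molar mass = 80.090 g/mol.
Mass from C: 4 × 12.011 = 48.044 g/mol.
%C = 48.044 / 80.090 × 100 = 59.99%.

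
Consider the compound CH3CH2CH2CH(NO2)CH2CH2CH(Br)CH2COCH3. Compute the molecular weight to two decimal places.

280.16 g/mol

Atom tally by fragment:
  CH3 → C:1 H:3
  CH2 → C:1 H:2
  CH2 → C:1 H:2
  CH(NO2) → C:1 H:1 N:1 O:2
  CH2 → C:1 H:2
  CH2 → C:1 H:2
  CH(Br) → C:1 H:1 Br:1
  CH2COCH3 → C:3 H:5 O:1
Element totals:
  C: 10
  H: 18
  Br: 1
  N: 1
  O: 3
Molecular formula: C10H18BrNO3.
  M = 10(12.011) + 18(1.008) + 79.904 + 14.007 + 3(15.999)
    = 120.110 + 18.144 + 79.904 + 14.007 + 47.997 = 280.162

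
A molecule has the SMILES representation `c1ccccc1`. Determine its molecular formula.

Atom tally by fragment:
  benzene ring core → C:6 H:6
Element totals:
  C: 6
  H: 6

C6H6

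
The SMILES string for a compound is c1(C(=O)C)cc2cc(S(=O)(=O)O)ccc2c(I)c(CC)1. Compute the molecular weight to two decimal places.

Atom tally by fragment:
  naphthalene ring system core → C:10 H:8
  (− 4 ring H displaced by substituents)
  + COCH3 → C:2 H:3 O:1
  + SO3H → S:1 O:3 H:1
  + I → I:1
  + C2H5 → C:2 H:5
Element totals:
  C: 14
  H: 13
  I: 1
  O: 4
  S: 1
Molecular formula: C14H13IO4S.
  M = 14(12.011) + 13(1.008) + 126.904 + 4(15.999) + 32.06
    = 168.154 + 13.104 + 126.904 + 63.996 + 32.060 = 404.218

404.22 g/mol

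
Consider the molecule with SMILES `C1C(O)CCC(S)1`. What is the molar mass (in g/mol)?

Atom tally by fragment:
  cyclopentane ring core → C:5 H:10
  (− 2 ring H displaced by substituents)
  + OH → O:1 H:1
  + SH → S:1 H:1
Element totals:
  C: 5
  H: 10
  O: 1
  S: 1
Molecular formula: C5H10OS.
  M = 5(12.011) + 10(1.008) + 15.999 + 32.06
    = 60.055 + 10.080 + 15.999 + 32.060 = 118.194

118.19 g/mol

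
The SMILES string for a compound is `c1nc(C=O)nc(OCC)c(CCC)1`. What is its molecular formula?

Atom tally by fragment:
  pyrimidine ring core → C:4 H:4 N:2
  (− 3 ring H displaced by substituents)
  + CHO → C:1 H:1 O:1
  + OC2H5 → C:2 H:5 O:1
  + CH2CH2CH3 → C:3 H:7
Element totals:
  C: 10
  H: 14
  N: 2
  O: 2

C10H14N2O2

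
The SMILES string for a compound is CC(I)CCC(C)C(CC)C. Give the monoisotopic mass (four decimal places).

268.0688

Atom tally by fragment:
  CH3 → C:1 H:3
  CH(I) → C:1 H:1 I:1
  CH2 → C:1 H:2
  CH2 → C:1 H:2
  CH(CH3) → C:2 H:4
  CH(C2H5) → C:3 H:6
  CH3 → C:1 H:3
Element totals:
  C: 10
  H: 21
  I: 1
Molecular formula: C10H21I.
  M = 10(12.0) + 21(1.007825) + 126.904472
    = 120.000000 + 21.164325 + 126.904472 = 268.068797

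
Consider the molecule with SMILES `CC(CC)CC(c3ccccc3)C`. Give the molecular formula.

C13H20

Atom tally by fragment:
  CH3 → C:1 H:3
  CH(C2H5) → C:3 H:6
  CH2 → C:1 H:2
  CH(C6H5) → C:7 H:6
  CH3 → C:1 H:3
Element totals:
  C: 13
  H: 20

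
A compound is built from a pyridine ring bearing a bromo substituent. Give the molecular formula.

C5H4BrN

Atom tally by fragment:
  pyridine ring core → C:5 H:5 N:1
  (− 1 ring H displaced by substituents)
  + Br → Br:1
Element totals:
  C: 5
  H: 4
  Br: 1
  N: 1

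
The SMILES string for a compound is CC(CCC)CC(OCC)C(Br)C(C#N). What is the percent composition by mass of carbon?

52.18%

Atom tally by fragment:
  CH3 → C:1 H:3
  CH(CH2CH2CH3) → C:4 H:8
  CH2 → C:1 H:2
  CH(OC2H5) → C:3 H:6 O:1
  CH(Br) → C:1 H:1 Br:1
  CH2CN → C:2 H:2 N:1
Element totals:
  C: 12
  H: 22
  Br: 1
  N: 1
  O: 1
Molecular formula: C12H22BrNO.
Molar mass = 276.218 g/mol.
Mass from C: 12 × 12.011 = 144.132 g/mol.
%C = 144.132 / 276.218 × 100 = 52.18%.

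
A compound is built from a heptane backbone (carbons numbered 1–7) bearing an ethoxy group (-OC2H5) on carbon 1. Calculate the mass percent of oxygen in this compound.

11.09%

Atom tally by fragment:
  C2H5OCH2 → C:3 H:7 O:1
  CH2 → C:1 H:2
  CH2 → C:1 H:2
  CH2 → C:1 H:2
  CH2 → C:1 H:2
  CH2 → C:1 H:2
  CH3 → C:1 H:3
Element totals:
  C: 9
  H: 20
  O: 1
Molecular formula: C9H20O.
Molar mass = 144.258 g/mol.
Mass from O: 1 × 15.999 = 15.999 g/mol.
%O = 15.999 / 144.258 × 100 = 11.09%.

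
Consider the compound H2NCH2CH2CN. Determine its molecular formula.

C3H6N2

Element totals:
  C: 3
  H: 6
  N: 2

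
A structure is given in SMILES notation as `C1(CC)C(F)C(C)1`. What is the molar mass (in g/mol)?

102.15 g/mol

Atom tally by fragment:
  cyclopropane ring core → C:3 H:6
  (− 3 ring H displaced by substituents)
  + C2H5 → C:2 H:5
  + F → F:1
  + CH3 → C:1 H:3
Element totals:
  C: 6
  H: 11
  F: 1
Molecular formula: C6H11F.
  M = 6(12.011) + 11(1.008) + 18.998
    = 72.066 + 11.088 + 18.998 = 102.152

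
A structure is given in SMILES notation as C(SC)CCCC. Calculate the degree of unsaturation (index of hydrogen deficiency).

Atom tally by fragment:
  CH3SCH2 → C:2 H:5 S:1
  CH2 → C:1 H:2
  CH2 → C:1 H:2
  CH2 → C:1 H:2
  CH3 → C:1 H:3
Element totals:
  C: 6
  H: 14
  S: 1
Molecular formula: C6H14S.
DoU = (2C + 2 + N − H − X) / 2 = (2·6 + 2 + 0 − 14 − 0) / 2 = 0.

0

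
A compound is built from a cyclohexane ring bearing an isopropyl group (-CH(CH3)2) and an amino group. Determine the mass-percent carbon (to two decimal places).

Atom tally by fragment:
  cyclohexane ring core → C:6 H:12
  (− 2 ring H displaced by substituents)
  + CH(CH3)2 → C:3 H:7
  + NH2 → N:1 H:2
Element totals:
  C: 9
  H: 19
  N: 1
Molecular formula: C9H19N.
Molar mass = 141.258 g/mol.
Mass from C: 9 × 12.011 = 108.099 g/mol.
%C = 108.099 / 141.258 × 100 = 76.53%.

76.53%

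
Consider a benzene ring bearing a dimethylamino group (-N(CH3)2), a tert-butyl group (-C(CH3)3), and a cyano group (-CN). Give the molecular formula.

Atom tally by fragment:
  benzene ring core → C:6 H:6
  (− 3 ring H displaced by substituents)
  + N(CH3)2 → N:1 C:2 H:6
  + C(CH3)3 → C:4 H:9
  + CN → C:1 N:1
Element totals:
  C: 13
  H: 18
  N: 2

C13H18N2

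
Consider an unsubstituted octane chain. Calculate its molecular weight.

Atom tally by fragment:
  CH3 → C:1 H:3
  CH2 → C:1 H:2
  CH2 → C:1 H:2
  CH2 → C:1 H:2
  CH2 → C:1 H:2
  CH2 → C:1 H:2
  CH2 → C:1 H:2
  CH3 → C:1 H:3
Element totals:
  C: 8
  H: 18
Molecular formula: C8H18.
  M = 8(12.011) + 18(1.008)
    = 96.088 + 18.144 = 114.232

114.23 g/mol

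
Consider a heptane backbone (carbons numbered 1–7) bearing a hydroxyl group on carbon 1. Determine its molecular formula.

C7H16O

Atom tally by fragment:
  HOCH2 → C:1 H:3 O:1
  CH2 → C:1 H:2
  CH2 → C:1 H:2
  CH2 → C:1 H:2
  CH2 → C:1 H:2
  CH2 → C:1 H:2
  CH3 → C:1 H:3
Element totals:
  C: 7
  H: 16
  O: 1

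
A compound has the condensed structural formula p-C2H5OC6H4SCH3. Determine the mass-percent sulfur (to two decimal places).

19.05%

Atom tally by fragment:
  benzene ring core → C:6 H:6
  (− 2 ring H displaced by substituents)
  + OC2H5 → C:2 H:5 O:1
  + SCH3 → C:1 H:3 S:1
Element totals:
  C: 9
  H: 12
  O: 1
  S: 1
Molecular formula: C9H12OS.
Molar mass = 168.254 g/mol.
Mass from S: 1 × 32.06 = 32.060 g/mol.
%S = 32.060 / 168.254 × 100 = 19.05%.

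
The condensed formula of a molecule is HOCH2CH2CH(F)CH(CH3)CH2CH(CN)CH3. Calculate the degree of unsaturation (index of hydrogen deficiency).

2

Atom tally by fragment:
  HOCH2CH2 → C:2 H:5 O:1
  CH(F) → C:1 H:1 F:1
  CH(CH3) → C:2 H:4
  CH2 → C:1 H:2
  CH(CN) → C:2 H:1 N:1
  CH3 → C:1 H:3
Element totals:
  C: 9
  H: 16
  F: 1
  N: 1
  O: 1
Molecular formula: C9H16FNO.
DoU = (2C + 2 + N − H − X) / 2 = (2·9 + 2 + 1 − 16 − 1) / 2 = 2.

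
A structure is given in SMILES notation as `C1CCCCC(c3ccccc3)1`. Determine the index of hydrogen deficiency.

Atom tally by fragment:
  cyclohexane ring core → C:6 H:12
  (− 1 ring H displaced by substituents)
  + C6H5 → C:6 H:5
Element totals:
  C: 12
  H: 16
Molecular formula: C12H16.
DoU = (2C + 2 + N − H − X) / 2 = (2·12 + 2 + 0 − 16 − 0) / 2 = 5.

5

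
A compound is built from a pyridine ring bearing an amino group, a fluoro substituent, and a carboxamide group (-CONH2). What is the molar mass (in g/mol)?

Atom tally by fragment:
  pyridine ring core → C:5 H:5 N:1
  (− 3 ring H displaced by substituents)
  + NH2 → N:1 H:2
  + F → F:1
  + CONH2 → C:1 H:2 O:1 N:1
Element totals:
  C: 6
  H: 6
  F: 1
  N: 3
  O: 1
Molecular formula: C6H6FN3O.
  M = 6(12.011) + 6(1.008) + 18.998 + 3(14.007) + 15.999
    = 72.066 + 6.048 + 18.998 + 42.021 + 15.999 = 155.132

155.13 g/mol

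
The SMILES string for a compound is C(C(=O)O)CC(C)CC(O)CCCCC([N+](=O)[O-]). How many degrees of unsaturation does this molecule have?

2

Atom tally by fragment:
  HOOCCH2 → C:2 H:3 O:2
  CH2 → C:1 H:2
  CH(CH3) → C:2 H:4
  CH2 → C:1 H:2
  CH(OH) → C:1 H:2 O:1
  CH2 → C:1 H:2
  CH2 → C:1 H:2
  CH2 → C:1 H:2
  CH2 → C:1 H:2
  CH2NO2 → C:1 H:2 N:1 O:2
Element totals:
  C: 12
  H: 23
  N: 1
  O: 5
Molecular formula: C12H23NO5.
DoU = (2C + 2 + N − H − X) / 2 = (2·12 + 2 + 1 − 23 − 0) / 2 = 2.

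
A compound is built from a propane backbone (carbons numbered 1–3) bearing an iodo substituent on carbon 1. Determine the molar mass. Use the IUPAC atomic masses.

169.99 g/mol

Atom tally by fragment:
  ICH2 → C:1 H:2 I:1
  CH2 → C:1 H:2
  CH3 → C:1 H:3
Element totals:
  C: 3
  H: 7
  I: 1
Molecular formula: C3H7I.
  M = 3(12.011) + 7(1.008) + 126.904
    = 36.033 + 7.056 + 126.904 = 169.993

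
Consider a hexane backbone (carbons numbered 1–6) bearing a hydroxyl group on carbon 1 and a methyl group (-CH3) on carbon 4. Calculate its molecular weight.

Atom tally by fragment:
  HOCH2 → C:1 H:3 O:1
  CH2 → C:1 H:2
  CH2 → C:1 H:2
  CH(CH3) → C:2 H:4
  CH2 → C:1 H:2
  CH3 → C:1 H:3
Element totals:
  C: 7
  H: 16
  O: 1
Molecular formula: C7H16O.
  M = 7(12.011) + 16(1.008) + 15.999
    = 84.077 + 16.128 + 15.999 = 116.204

116.20 g/mol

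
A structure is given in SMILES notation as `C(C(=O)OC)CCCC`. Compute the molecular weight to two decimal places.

Atom tally by fragment:
  CH3OOCCH2 → C:3 H:5 O:2
  CH2 → C:1 H:2
  CH2 → C:1 H:2
  CH2 → C:1 H:2
  CH3 → C:1 H:3
Element totals:
  C: 7
  H: 14
  O: 2
Molecular formula: C7H14O2.
  M = 7(12.011) + 14(1.008) + 2(15.999)
    = 84.077 + 14.112 + 31.998 = 130.187

130.19 g/mol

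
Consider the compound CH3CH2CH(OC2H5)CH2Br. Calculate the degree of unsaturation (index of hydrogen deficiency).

Atom tally by fragment:
  CH3 → C:1 H:3
  CH2 → C:1 H:2
  CH(OC2H5) → C:3 H:6 O:1
  CH2Br → C:1 H:2 Br:1
Element totals:
  C: 6
  H: 13
  Br: 1
  O: 1
Molecular formula: C6H13BrO.
DoU = (2C + 2 + N − H − X) / 2 = (2·6 + 2 + 0 − 13 − 1) / 2 = 0.

0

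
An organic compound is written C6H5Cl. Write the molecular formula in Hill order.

C6H5Cl

Element totals:
  C: 6
  H: 5
  Cl: 1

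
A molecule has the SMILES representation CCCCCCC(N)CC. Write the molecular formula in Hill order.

Atom tally by fragment:
  CH3 → C:1 H:3
  CH2 → C:1 H:2
  CH2 → C:1 H:2
  CH2 → C:1 H:2
  CH2 → C:1 H:2
  CH2 → C:1 H:2
  CH(NH2) → C:1 H:3 N:1
  CH2 → C:1 H:2
  CH3 → C:1 H:3
Element totals:
  C: 9
  H: 21
  N: 1

C9H21N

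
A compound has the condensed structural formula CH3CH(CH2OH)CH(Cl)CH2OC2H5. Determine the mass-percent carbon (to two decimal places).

Element totals:
  C: 7
  H: 15
  Cl: 1
  O: 2
Molecular formula: C7H15ClO2.
Molar mass = 166.645 g/mol.
Mass from C: 7 × 12.011 = 84.077 g/mol.
%C = 84.077 / 166.645 × 100 = 50.45%.

50.45%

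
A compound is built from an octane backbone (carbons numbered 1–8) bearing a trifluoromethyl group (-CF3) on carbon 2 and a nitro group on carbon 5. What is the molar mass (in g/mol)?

Atom tally by fragment:
  CH3 → C:1 H:3
  CH(CF3) → C:2 H:1 F:3
  CH2 → C:1 H:2
  CH2 → C:1 H:2
  CH(NO2) → C:1 H:1 N:1 O:2
  CH2 → C:1 H:2
  CH2 → C:1 H:2
  CH3 → C:1 H:3
Element totals:
  C: 9
  H: 16
  F: 3
  N: 1
  O: 2
Molecular formula: C9H16F3NO2.
  M = 9(12.011) + 16(1.008) + 3(18.998) + 14.007 + 2(15.999)
    = 108.099 + 16.128 + 56.994 + 14.007 + 31.998 = 227.226

227.23 g/mol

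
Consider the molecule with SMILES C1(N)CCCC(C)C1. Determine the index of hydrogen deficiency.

1

Atom tally by fragment:
  cyclohexane ring core → C:6 H:12
  (− 2 ring H displaced by substituents)
  + NH2 → N:1 H:2
  + CH3 → C:1 H:3
Element totals:
  C: 7
  H: 15
  N: 1
Molecular formula: C7H15N.
DoU = (2C + 2 + N − H − X) / 2 = (2·7 + 2 + 1 − 15 − 0) / 2 = 1.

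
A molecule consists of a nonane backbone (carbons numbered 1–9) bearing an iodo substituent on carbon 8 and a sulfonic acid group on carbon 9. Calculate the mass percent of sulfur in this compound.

Atom tally by fragment:
  CH3 → C:1 H:3
  CH2 → C:1 H:2
  CH2 → C:1 H:2
  CH2 → C:1 H:2
  CH2 → C:1 H:2
  CH2 → C:1 H:2
  CH2 → C:1 H:2
  CH(I) → C:1 H:1 I:1
  CH2SO3H → C:1 H:3 S:1 O:3
Element totals:
  C: 9
  H: 19
  I: 1
  O: 3
  S: 1
Molecular formula: C9H19IO3S.
Molar mass = 334.212 g/mol.
Mass from S: 1 × 32.06 = 32.060 g/mol.
%S = 32.060 / 334.212 × 100 = 9.59%.

9.59%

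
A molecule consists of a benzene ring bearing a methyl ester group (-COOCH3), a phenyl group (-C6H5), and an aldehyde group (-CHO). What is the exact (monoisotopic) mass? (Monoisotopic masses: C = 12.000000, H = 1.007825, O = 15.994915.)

240.0786

Atom tally by fragment:
  benzene ring core → C:6 H:6
  (− 3 ring H displaced by substituents)
  + COOCH3 → C:2 H:3 O:2
  + C6H5 → C:6 H:5
  + CHO → C:1 H:1 O:1
Element totals:
  C: 15
  H: 12
  O: 3
Molecular formula: C15H12O3.
  M = 15(12.0) + 12(1.007825) + 3(15.994915)
    = 180.000000 + 12.093900 + 47.984745 = 240.078645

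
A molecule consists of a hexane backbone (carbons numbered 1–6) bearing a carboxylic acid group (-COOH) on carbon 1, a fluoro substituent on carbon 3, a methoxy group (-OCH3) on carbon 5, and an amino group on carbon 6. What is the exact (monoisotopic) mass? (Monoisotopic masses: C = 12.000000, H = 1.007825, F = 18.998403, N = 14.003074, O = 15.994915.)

Atom tally by fragment:
  HOOCCH2 → C:2 H:3 O:2
  CH2 → C:1 H:2
  CH(F) → C:1 H:1 F:1
  CH2 → C:1 H:2
  CH(OCH3) → C:2 H:4 O:1
  CH2NH2 → C:1 H:4 N:1
Element totals:
  C: 8
  H: 16
  F: 1
  N: 1
  O: 3
Molecular formula: C8H16FNO3.
  M = 8(12.0) + 16(1.007825) + 18.998403 + 14.003074 + 3(15.994915)
    = 96.000000 + 16.125200 + 18.998403 + 14.003074 + 47.984745 = 193.111422

193.1114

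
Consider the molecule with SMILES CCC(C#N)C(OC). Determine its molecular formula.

C6H11NO

Atom tally by fragment:
  CH3 → C:1 H:3
  CH2 → C:1 H:2
  CH(CN) → C:2 H:1 N:1
  CH2OCH3 → C:2 H:5 O:1
Element totals:
  C: 6
  H: 11
  N: 1
  O: 1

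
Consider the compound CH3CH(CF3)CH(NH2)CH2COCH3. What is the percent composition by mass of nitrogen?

Atom tally by fragment:
  CH3 → C:1 H:3
  CH(CF3) → C:2 H:1 F:3
  CH(NH2) → C:1 H:3 N:1
  CH2COCH3 → C:3 H:5 O:1
Element totals:
  C: 7
  H: 12
  F: 3
  N: 1
  O: 1
Molecular formula: C7H12F3NO.
Molar mass = 183.173 g/mol.
Mass from N: 1 × 14.007 = 14.007 g/mol.
%N = 14.007 / 183.173 × 100 = 7.65%.

7.65%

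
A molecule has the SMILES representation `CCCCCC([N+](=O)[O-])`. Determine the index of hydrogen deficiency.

Atom tally by fragment:
  CH3 → C:1 H:3
  CH2 → C:1 H:2
  CH2 → C:1 H:2
  CH2 → C:1 H:2
  CH2 → C:1 H:2
  CH2NO2 → C:1 H:2 N:1 O:2
Element totals:
  C: 6
  H: 13
  N: 1
  O: 2
Molecular formula: C6H13NO2.
DoU = (2C + 2 + N − H − X) / 2 = (2·6 + 2 + 1 − 13 − 0) / 2 = 1.

1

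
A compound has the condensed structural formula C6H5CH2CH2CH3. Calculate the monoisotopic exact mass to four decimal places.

120.0939

Element totals:
  C: 9
  H: 12
Molecular formula: C9H12.
  M = 9(12.0) + 12(1.007825)
    = 108.000000 + 12.093900 = 120.093900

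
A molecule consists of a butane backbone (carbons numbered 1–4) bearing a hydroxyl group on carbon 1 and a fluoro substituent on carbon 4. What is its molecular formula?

Atom tally by fragment:
  HOCH2 → C:1 H:3 O:1
  CH2 → C:1 H:2
  CH2 → C:1 H:2
  CH2F → C:1 H:2 F:1
Element totals:
  C: 4
  H: 9
  F: 1
  O: 1

C4H9FO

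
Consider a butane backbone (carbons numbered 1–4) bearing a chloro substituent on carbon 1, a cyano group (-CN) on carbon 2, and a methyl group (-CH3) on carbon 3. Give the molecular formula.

C6H10ClN

Atom tally by fragment:
  ClCH2 → C:1 H:2 Cl:1
  CH(CN) → C:2 H:1 N:1
  CH(CH3) → C:2 H:4
  CH3 → C:1 H:3
Element totals:
  C: 6
  H: 10
  Cl: 1
  N: 1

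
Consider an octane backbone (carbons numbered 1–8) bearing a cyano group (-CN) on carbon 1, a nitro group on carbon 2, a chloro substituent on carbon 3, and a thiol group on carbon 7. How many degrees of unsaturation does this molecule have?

3

Atom tally by fragment:
  NCCH2 → C:2 H:2 N:1
  CH(NO2) → C:1 H:1 N:1 O:2
  CH(Cl) → C:1 H:1 Cl:1
  CH2 → C:1 H:2
  CH2 → C:1 H:2
  CH2 → C:1 H:2
  CH(SH) → C:1 H:2 S:1
  CH3 → C:1 H:3
Element totals:
  C: 9
  H: 15
  Cl: 1
  N: 2
  O: 2
  S: 1
Molecular formula: C9H15ClN2O2S.
DoU = (2C + 2 + N − H − X) / 2 = (2·9 + 2 + 2 − 15 − 1) / 2 = 3.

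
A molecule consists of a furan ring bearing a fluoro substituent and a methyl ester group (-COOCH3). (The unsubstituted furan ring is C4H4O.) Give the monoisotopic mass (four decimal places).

144.0223

Atom tally by fragment:
  furan ring core → C:4 H:4 O:1
  (− 2 ring H displaced by substituents)
  + F → F:1
  + COOCH3 → C:2 H:3 O:2
Element totals:
  C: 6
  H: 5
  F: 1
  O: 3
Molecular formula: C6H5FO3.
  M = 6(12.0) + 5(1.007825) + 18.998403 + 3(15.994915)
    = 72.000000 + 5.039125 + 18.998403 + 47.984745 = 144.022273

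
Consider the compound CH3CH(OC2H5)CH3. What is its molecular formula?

C5H12O

Atom tally by fragment:
  CH3 → C:1 H:3
  CH(OC2H5) → C:3 H:6 O:1
  CH3 → C:1 H:3
Element totals:
  C: 5
  H: 12
  O: 1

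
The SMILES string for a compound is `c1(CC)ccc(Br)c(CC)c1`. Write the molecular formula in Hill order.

C10H13Br

Atom tally by fragment:
  benzene ring core → C:6 H:6
  (− 3 ring H displaced by substituents)
  + C2H5 → C:2 H:5
  + Br → Br:1
  + C2H5 → C:2 H:5
Element totals:
  C: 10
  H: 13
  Br: 1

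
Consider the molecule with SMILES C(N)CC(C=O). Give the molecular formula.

Atom tally by fragment:
  H2NCH2 → C:1 H:4 N:1
  CH2 → C:1 H:2
  CH2CHO → C:2 H:3 O:1
Element totals:
  C: 4
  H: 9
  N: 1
  O: 1

C4H9NO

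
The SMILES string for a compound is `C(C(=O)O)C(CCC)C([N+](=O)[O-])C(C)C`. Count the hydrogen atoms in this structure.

Atom tally by fragment:
  HOOCCH2 → C:2 H:3 O:2
  CH(CH2CH2CH3) → C:4 H:8
  CH(NO2) → C:1 H:1 N:1 O:2
  CH(CH3) → C:2 H:4
  CH3 → C:1 H:3
Element totals:
  C: 10
  H: 19
  N: 1
  O: 4

19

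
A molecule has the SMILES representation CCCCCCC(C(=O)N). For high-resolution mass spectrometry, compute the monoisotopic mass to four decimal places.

Atom tally by fragment:
  CH3 → C:1 H:3
  CH2 → C:1 H:2
  CH2 → C:1 H:2
  CH2 → C:1 H:2
  CH2 → C:1 H:2
  CH2 → C:1 H:2
  CH2CONH2 → C:2 H:4 O:1 N:1
Element totals:
  C: 8
  H: 17
  N: 1
  O: 1
Molecular formula: C8H17NO.
  M = 8(12.0) + 17(1.007825) + 14.003074 + 15.994915
    = 96.000000 + 17.133025 + 14.003074 + 15.994915 = 143.131014

143.1310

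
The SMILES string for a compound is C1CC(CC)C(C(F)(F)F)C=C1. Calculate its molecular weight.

Atom tally by fragment:
  cyclohexene ring core → C:6 H:10
  (− 2 ring H displaced by substituents)
  + C2H5 → C:2 H:5
  + CF3 → C:1 F:3
Element totals:
  C: 9
  H: 13
  F: 3
Molecular formula: C9H13F3.
  M = 9(12.011) + 13(1.008) + 3(18.998)
    = 108.099 + 13.104 + 56.994 = 178.197

178.20 g/mol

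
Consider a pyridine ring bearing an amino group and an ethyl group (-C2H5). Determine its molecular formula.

Atom tally by fragment:
  pyridine ring core → C:5 H:5 N:1
  (− 2 ring H displaced by substituents)
  + NH2 → N:1 H:2
  + C2H5 → C:2 H:5
Element totals:
  C: 7
  H: 10
  N: 2

C7H10N2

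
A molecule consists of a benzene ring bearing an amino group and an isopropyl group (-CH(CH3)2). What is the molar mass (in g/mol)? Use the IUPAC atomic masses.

Atom tally by fragment:
  benzene ring core → C:6 H:6
  (− 2 ring H displaced by substituents)
  + NH2 → N:1 H:2
  + CH(CH3)2 → C:3 H:7
Element totals:
  C: 9
  H: 13
  N: 1
Molecular formula: C9H13N.
  M = 9(12.011) + 13(1.008) + 14.007
    = 108.099 + 13.104 + 14.007 = 135.210

135.21 g/mol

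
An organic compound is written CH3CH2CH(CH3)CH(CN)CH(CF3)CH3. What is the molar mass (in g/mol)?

193.21 g/mol

Atom tally by fragment:
  CH3 → C:1 H:3
  CH2 → C:1 H:2
  CH(CH3) → C:2 H:4
  CH(CN) → C:2 H:1 N:1
  CH(CF3) → C:2 H:1 F:3
  CH3 → C:1 H:3
Element totals:
  C: 9
  H: 14
  F: 3
  N: 1
Molecular formula: C9H14F3N.
  M = 9(12.011) + 14(1.008) + 3(18.998) + 14.007
    = 108.099 + 14.112 + 56.994 + 14.007 = 193.212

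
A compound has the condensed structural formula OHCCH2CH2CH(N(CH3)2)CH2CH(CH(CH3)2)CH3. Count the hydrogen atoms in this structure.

Atom tally by fragment:
  OHCCH2 → C:2 H:3 O:1
  CH2 → C:1 H:2
  CH(N(CH3)2) → C:3 H:7 N:1
  CH2 → C:1 H:2
  CH(CH(CH3)2) → C:4 H:8
  CH3 → C:1 H:3
Element totals:
  C: 12
  H: 25
  N: 1
  O: 1

25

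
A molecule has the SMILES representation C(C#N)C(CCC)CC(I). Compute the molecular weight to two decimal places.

251.11 g/mol

Atom tally by fragment:
  NCCH2 → C:2 H:2 N:1
  CH(CH2CH2CH3) → C:4 H:8
  CH2 → C:1 H:2
  CH2I → C:1 H:2 I:1
Element totals:
  C: 8
  H: 14
  I: 1
  N: 1
Molecular formula: C8H14IN.
  M = 8(12.011) + 14(1.008) + 126.904 + 14.007
    = 96.088 + 14.112 + 126.904 + 14.007 = 251.111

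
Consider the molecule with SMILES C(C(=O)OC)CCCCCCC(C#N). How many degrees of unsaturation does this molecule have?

3

Atom tally by fragment:
  CH3OOCCH2 → C:3 H:5 O:2
  CH2 → C:1 H:2
  CH2 → C:1 H:2
  CH2 → C:1 H:2
  CH2 → C:1 H:2
  CH2 → C:1 H:2
  CH2 → C:1 H:2
  CH2CN → C:2 H:2 N:1
Element totals:
  C: 11
  H: 19
  N: 1
  O: 2
Molecular formula: C11H19NO2.
DoU = (2C + 2 + N − H − X) / 2 = (2·11 + 2 + 1 − 19 − 0) / 2 = 3.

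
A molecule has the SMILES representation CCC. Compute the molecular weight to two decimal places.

Atom tally by fragment:
  CH3 → C:1 H:3
  CH2 → C:1 H:2
  CH3 → C:1 H:3
Element totals:
  C: 3
  H: 8
Molecular formula: C3H8.
  M = 3(12.011) + 8(1.008)
    = 36.033 + 8.064 = 44.097

44.10 g/mol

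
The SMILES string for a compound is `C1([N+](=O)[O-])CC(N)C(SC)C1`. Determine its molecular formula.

C6H12N2O2S

Atom tally by fragment:
  cyclopentane ring core → C:5 H:10
  (− 3 ring H displaced by substituents)
  + NO2 → N:1 O:2
  + NH2 → N:1 H:2
  + SCH3 → C:1 H:3 S:1
Element totals:
  C: 6
  H: 12
  N: 2
  O: 2
  S: 1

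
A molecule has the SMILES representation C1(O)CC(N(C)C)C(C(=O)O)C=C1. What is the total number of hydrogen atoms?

15

Atom tally by fragment:
  cyclohexene ring core → C:6 H:10
  (− 3 ring H displaced by substituents)
  + OH → O:1 H:1
  + N(CH3)2 → N:1 C:2 H:6
  + COOH → C:1 H:1 O:2
Element totals:
  C: 9
  H: 15
  N: 1
  O: 3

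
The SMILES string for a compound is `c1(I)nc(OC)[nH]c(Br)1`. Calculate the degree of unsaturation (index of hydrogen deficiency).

Atom tally by fragment:
  imidazole ring core → C:3 H:4 N:2
  (− 3 ring H displaced by substituents)
  + I → I:1
  + OCH3 → C:1 H:3 O:1
  + Br → Br:1
Element totals:
  C: 4
  H: 4
  Br: 1
  I: 1
  N: 2
  O: 1
Molecular formula: C4H4BrIN2O.
DoU = (2C + 2 + N − H − X) / 2 = (2·4 + 2 + 2 − 4 − 2) / 2 = 3.

3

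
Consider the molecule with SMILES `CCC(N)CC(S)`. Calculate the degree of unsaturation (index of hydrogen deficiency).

0

Atom tally by fragment:
  CH3 → C:1 H:3
  CH2 → C:1 H:2
  CH(NH2) → C:1 H:3 N:1
  CH2 → C:1 H:2
  CH2SH → C:1 H:3 S:1
Element totals:
  C: 5
  H: 13
  N: 1
  S: 1
Molecular formula: C5H13NS.
DoU = (2C + 2 + N − H − X) / 2 = (2·5 + 2 + 1 − 13 − 0) / 2 = 0.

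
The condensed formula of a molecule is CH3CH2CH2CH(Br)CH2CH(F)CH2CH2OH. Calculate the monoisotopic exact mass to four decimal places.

Atom tally by fragment:
  CH3 → C:1 H:3
  CH2 → C:1 H:2
  CH2 → C:1 H:2
  CH(Br) → C:1 H:1 Br:1
  CH2 → C:1 H:2
  CH(F) → C:1 H:1 F:1
  CH2CH2OH → C:2 H:5 O:1
Element totals:
  C: 8
  H: 16
  Br: 1
  F: 1
  O: 1
Molecular formula: C8H16BrFO.
  M = 8(12.0) + 16(1.007825) + 78.918338 + 18.998403 + 15.994915
    = 96.000000 + 16.125200 + 78.918338 + 18.998403 + 15.994915 = 226.036856

226.0369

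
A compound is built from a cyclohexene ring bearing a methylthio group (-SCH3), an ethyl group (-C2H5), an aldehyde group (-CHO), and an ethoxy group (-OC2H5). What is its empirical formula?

C12H20O2S

Atom tally by fragment:
  cyclohexene ring core → C:6 H:10
  (− 4 ring H displaced by substituents)
  + SCH3 → C:1 H:3 S:1
  + C2H5 → C:2 H:5
  + CHO → C:1 H:1 O:1
  + OC2H5 → C:2 H:5 O:1
Element totals:
  C: 12
  H: 20
  O: 2
  S: 1
Molecular formula: C12H20O2S.
gcd of subscripts (12, 20, 2, 1) = 1, so the empirical formula equals the molecular formula.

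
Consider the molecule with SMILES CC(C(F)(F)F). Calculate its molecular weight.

Atom tally by fragment:
  CH3 → C:1 H:3
  CH2CF3 → C:2 H:2 F:3
Element totals:
  C: 3
  H: 5
  F: 3
Molecular formula: C3H5F3.
  M = 3(12.011) + 5(1.008) + 3(18.998)
    = 36.033 + 5.040 + 56.994 = 98.067

98.07 g/mol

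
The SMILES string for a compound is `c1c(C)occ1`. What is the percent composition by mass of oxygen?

Atom tally by fragment:
  furan ring core → C:4 H:4 O:1
  (− 1 ring H displaced by substituents)
  + CH3 → C:1 H:3
Element totals:
  C: 5
  H: 6
  O: 1
Molecular formula: C5H6O.
Molar mass = 82.102 g/mol.
Mass from O: 1 × 15.999 = 15.999 g/mol.
%O = 15.999 / 82.102 × 100 = 19.49%.

19.49%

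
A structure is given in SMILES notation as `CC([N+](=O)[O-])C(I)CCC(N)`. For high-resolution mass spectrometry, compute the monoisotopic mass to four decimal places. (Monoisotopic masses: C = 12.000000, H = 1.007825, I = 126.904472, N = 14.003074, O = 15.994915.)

Atom tally by fragment:
  CH3 → C:1 H:3
  CH(NO2) → C:1 H:1 N:1 O:2
  CH(I) → C:1 H:1 I:1
  CH2 → C:1 H:2
  CH2 → C:1 H:2
  CH2NH2 → C:1 H:4 N:1
Element totals:
  C: 6
  H: 13
  I: 1
  N: 2
  O: 2
Molecular formula: C6H13IN2O2.
  M = 6(12.0) + 13(1.007825) + 126.904472 + 2(14.003074) + 2(15.994915)
    = 72.000000 + 13.101725 + 126.904472 + 28.006148 + 31.989830 = 272.002175

272.0022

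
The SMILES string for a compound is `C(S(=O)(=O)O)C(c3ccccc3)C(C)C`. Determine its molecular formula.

Atom tally by fragment:
  HO3SCH2 → C:1 H:3 S:1 O:3
  CH(C6H5) → C:7 H:6
  CH(CH3) → C:2 H:4
  CH3 → C:1 H:3
Element totals:
  C: 11
  H: 16
  O: 3
  S: 1

C11H16O3S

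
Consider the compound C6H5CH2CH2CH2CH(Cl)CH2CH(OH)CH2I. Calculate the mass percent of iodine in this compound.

Atom tally by fragment:
  C6H5CH2 → C:7 H:7
  CH2 → C:1 H:2
  CH2 → C:1 H:2
  CH(Cl) → C:1 H:1 Cl:1
  CH2 → C:1 H:2
  CH(OH) → C:1 H:2 O:1
  CH2I → C:1 H:2 I:1
Element totals:
  C: 13
  H: 18
  Cl: 1
  I: 1
  O: 1
Molecular formula: C13H18ClIO.
Molar mass = 352.640 g/mol.
Mass from I: 1 × 126.904 = 126.904 g/mol.
%I = 126.904 / 352.640 × 100 = 35.99%.

35.99%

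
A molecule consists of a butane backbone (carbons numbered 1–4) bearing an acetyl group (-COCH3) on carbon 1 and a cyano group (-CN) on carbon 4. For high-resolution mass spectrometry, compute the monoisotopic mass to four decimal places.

125.0841

Atom tally by fragment:
  CH3COCH2 → C:3 H:5 O:1
  CH2 → C:1 H:2
  CH2 → C:1 H:2
  CH2CN → C:2 H:2 N:1
Element totals:
  C: 7
  H: 11
  N: 1
  O: 1
Molecular formula: C7H11NO.
  M = 7(12.0) + 11(1.007825) + 14.003074 + 15.994915
    = 84.000000 + 11.086075 + 14.003074 + 15.994915 = 125.084064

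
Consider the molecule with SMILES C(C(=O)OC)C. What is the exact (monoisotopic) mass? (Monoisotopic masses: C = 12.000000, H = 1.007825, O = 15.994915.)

Atom tally by fragment:
  CH3OOCCH2 → C:3 H:5 O:2
  CH3 → C:1 H:3
Element totals:
  C: 4
  H: 8
  O: 2
Molecular formula: C4H8O2.
  M = 4(12.0) + 8(1.007825) + 2(15.994915)
    = 48.000000 + 8.062600 + 31.989830 = 88.052430

88.0524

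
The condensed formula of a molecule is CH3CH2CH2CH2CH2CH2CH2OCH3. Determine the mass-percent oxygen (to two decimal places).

Atom tally by fragment:
  CH3 → C:1 H:3
  CH2 → C:1 H:2
  CH2 → C:1 H:2
  CH2 → C:1 H:2
  CH2 → C:1 H:2
  CH2 → C:1 H:2
  CH2OCH3 → C:2 H:5 O:1
Element totals:
  C: 8
  H: 18
  O: 1
Molecular formula: C8H18O.
Molar mass = 130.231 g/mol.
Mass from O: 1 × 15.999 = 15.999 g/mol.
%O = 15.999 / 130.231 × 100 = 12.29%.

12.29%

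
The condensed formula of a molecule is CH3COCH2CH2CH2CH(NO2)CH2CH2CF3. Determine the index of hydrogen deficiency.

2

Atom tally by fragment:
  CH3COCH2 → C:3 H:5 O:1
  CH2 → C:1 H:2
  CH2 → C:1 H:2
  CH(NO2) → C:1 H:1 N:1 O:2
  CH2 → C:1 H:2
  CH2CF3 → C:2 H:2 F:3
Element totals:
  C: 9
  H: 14
  F: 3
  N: 1
  O: 3
Molecular formula: C9H14F3NO3.
DoU = (2C + 2 + N − H − X) / 2 = (2·9 + 2 + 1 − 14 − 3) / 2 = 2.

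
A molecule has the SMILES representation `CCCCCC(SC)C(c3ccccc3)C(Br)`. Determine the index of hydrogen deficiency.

4

Atom tally by fragment:
  CH3 → C:1 H:3
  CH2 → C:1 H:2
  CH2 → C:1 H:2
  CH2 → C:1 H:2
  CH2 → C:1 H:2
  CH(SCH3) → C:2 H:4 S:1
  CH(C6H5) → C:7 H:6
  CH2Br → C:1 H:2 Br:1
Element totals:
  C: 15
  H: 23
  Br: 1
  S: 1
Molecular formula: C15H23BrS.
DoU = (2C + 2 + N − H − X) / 2 = (2·15 + 2 + 0 − 23 − 1) / 2 = 4.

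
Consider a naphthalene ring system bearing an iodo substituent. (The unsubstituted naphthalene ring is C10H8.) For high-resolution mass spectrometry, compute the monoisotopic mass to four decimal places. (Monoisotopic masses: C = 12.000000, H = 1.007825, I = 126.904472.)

253.9592

Atom tally by fragment:
  naphthalene ring system core → C:10 H:8
  (− 1 ring H displaced by substituents)
  + I → I:1
Element totals:
  C: 10
  H: 7
  I: 1
Molecular formula: C10H7I.
  M = 10(12.0) + 7(1.007825) + 126.904472
    = 120.000000 + 7.054775 + 126.904472 = 253.959247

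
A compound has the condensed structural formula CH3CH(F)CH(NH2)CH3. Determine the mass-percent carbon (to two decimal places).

Element totals:
  C: 4
  H: 10
  F: 1
  N: 1
Molecular formula: C4H10FN.
Molar mass = 91.129 g/mol.
Mass from C: 4 × 12.011 = 48.044 g/mol.
%C = 48.044 / 91.129 × 100 = 52.72%.

52.72%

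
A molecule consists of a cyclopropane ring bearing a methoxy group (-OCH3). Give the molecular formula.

Atom tally by fragment:
  cyclopropane ring core → C:3 H:6
  (− 1 ring H displaced by substituents)
  + OCH3 → C:1 H:3 O:1
Element totals:
  C: 4
  H: 8
  O: 1

C4H8O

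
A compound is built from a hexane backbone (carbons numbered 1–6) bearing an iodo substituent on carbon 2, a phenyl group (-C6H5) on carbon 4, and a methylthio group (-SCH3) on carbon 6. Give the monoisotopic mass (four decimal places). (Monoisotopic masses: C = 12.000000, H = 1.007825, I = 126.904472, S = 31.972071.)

Atom tally by fragment:
  CH3 → C:1 H:3
  CH(I) → C:1 H:1 I:1
  CH2 → C:1 H:2
  CH(C6H5) → C:7 H:6
  CH2 → C:1 H:2
  CH2SCH3 → C:2 H:5 S:1
Element totals:
  C: 13
  H: 19
  I: 1
  S: 1
Molecular formula: C13H19IS.
  M = 13(12.0) + 19(1.007825) + 126.904472 + 31.972071
    = 156.000000 + 19.148675 + 126.904472 + 31.972071 = 334.025218

334.0252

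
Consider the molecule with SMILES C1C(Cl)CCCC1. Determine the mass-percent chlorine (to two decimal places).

29.89%

Atom tally by fragment:
  cyclohexane ring core → C:6 H:12
  (− 1 ring H displaced by substituents)
  + Cl → Cl:1
Element totals:
  C: 6
  H: 11
  Cl: 1
Molecular formula: C6H11Cl.
Molar mass = 118.604 g/mol.
Mass from Cl: 1 × 35.45 = 35.450 g/mol.
%Cl = 35.450 / 118.604 × 100 = 29.89%.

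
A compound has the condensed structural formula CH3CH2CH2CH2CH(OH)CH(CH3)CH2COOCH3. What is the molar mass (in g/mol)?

188.27 g/mol

Element totals:
  C: 10
  H: 20
  O: 3
Molecular formula: C10H20O3.
  M = 10(12.011) + 20(1.008) + 3(15.999)
    = 120.110 + 20.160 + 47.997 = 188.267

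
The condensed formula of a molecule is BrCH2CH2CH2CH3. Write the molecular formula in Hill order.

C4H9Br

Atom tally by fragment:
  BrCH2 → C:1 H:2 Br:1
  CH2 → C:1 H:2
  CH2 → C:1 H:2
  CH3 → C:1 H:3
Element totals:
  C: 4
  H: 9
  Br: 1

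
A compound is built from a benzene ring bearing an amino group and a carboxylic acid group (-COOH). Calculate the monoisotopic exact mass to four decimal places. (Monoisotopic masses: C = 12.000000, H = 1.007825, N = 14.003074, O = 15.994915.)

Atom tally by fragment:
  benzene ring core → C:6 H:6
  (− 2 ring H displaced by substituents)
  + NH2 → N:1 H:2
  + COOH → C:1 H:1 O:2
Element totals:
  C: 7
  H: 7
  N: 1
  O: 2
Molecular formula: C7H7NO2.
  M = 7(12.0) + 7(1.007825) + 14.003074 + 2(15.994915)
    = 84.000000 + 7.054775 + 14.003074 + 31.989830 = 137.047679

137.0477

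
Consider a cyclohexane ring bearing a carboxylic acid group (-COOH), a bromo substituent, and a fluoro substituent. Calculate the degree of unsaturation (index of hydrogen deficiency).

Atom tally by fragment:
  cyclohexane ring core → C:6 H:12
  (− 3 ring H displaced by substituents)
  + COOH → C:1 H:1 O:2
  + Br → Br:1
  + F → F:1
Element totals:
  C: 7
  H: 10
  Br: 1
  F: 1
  O: 2
Molecular formula: C7H10BrFO2.
DoU = (2C + 2 + N − H − X) / 2 = (2·7 + 2 + 0 − 10 − 2) / 2 = 2.

2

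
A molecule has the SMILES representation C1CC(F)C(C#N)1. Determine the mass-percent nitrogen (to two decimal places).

14.13%

Atom tally by fragment:
  cyclobutane ring core → C:4 H:8
  (− 2 ring H displaced by substituents)
  + F → F:1
  + CN → C:1 N:1
Element totals:
  C: 5
  H: 6
  F: 1
  N: 1
Molecular formula: C5H6FN.
Molar mass = 99.108 g/mol.
Mass from N: 1 × 14.007 = 14.007 g/mol.
%N = 14.007 / 99.108 × 100 = 14.13%.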